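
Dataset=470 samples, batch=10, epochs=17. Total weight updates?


Iterations per epoch = 470 / 10 = 47
Total updates = iterations_per_epoch * epochs
= 47 * 17
= 799

799


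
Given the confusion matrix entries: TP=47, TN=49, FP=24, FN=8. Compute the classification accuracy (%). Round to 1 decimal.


Accuracy = (TP + TN) / (TP + TN + FP + FN) * 100
= (47 + 49) / (47 + 49 + 24 + 8)
= 96 / 128
= 0.75
= 75.0%

75.0


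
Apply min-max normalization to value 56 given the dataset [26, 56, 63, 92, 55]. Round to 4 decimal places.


Min = 26, Max = 92
Range = 92 - 26 = 66
Scaled = (x - min) / (max - min)
= (56 - 26) / 66
= 30 / 66
= 0.4545

0.4545


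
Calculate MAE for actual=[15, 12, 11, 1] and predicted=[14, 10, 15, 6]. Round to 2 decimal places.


Absolute errors: [1, 2, 4, 5]
Sum of absolute errors = 12
MAE = 12 / 4 = 3.00

3.00


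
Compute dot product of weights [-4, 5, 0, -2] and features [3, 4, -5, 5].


Element-wise products:
-4 * 3 = -12
5 * 4 = 20
0 * -5 = 0
-2 * 5 = -10
Sum = -12 + 20 + 0 + -10
= -2

-2


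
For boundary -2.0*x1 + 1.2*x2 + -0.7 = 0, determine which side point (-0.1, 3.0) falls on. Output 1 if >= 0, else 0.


Compute -2.0 * -0.1 + 1.2 * 3.0 + -0.7
= 0.2 + 3.6 + -0.7
= 3.1
Since 3.1 >= 0, the point is on the positive side.

1


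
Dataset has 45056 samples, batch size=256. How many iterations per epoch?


Iterations per epoch = dataset_size / batch_size
= 45056 / 256
= 176

176


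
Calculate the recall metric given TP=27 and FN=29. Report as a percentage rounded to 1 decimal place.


Recall = TP / (TP + FN) * 100
= 27 / (27 + 29)
= 27 / 56
= 0.4821
= 48.2%

48.2


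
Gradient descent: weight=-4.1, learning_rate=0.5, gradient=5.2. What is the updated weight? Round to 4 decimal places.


w_new = w_old - lr * gradient
= -4.1 - 0.5 * 5.2
= -4.1 - (2.6)
= -6.7000

-6.7000


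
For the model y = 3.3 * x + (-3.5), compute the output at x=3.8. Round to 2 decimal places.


y = 3.3 * 3.8 + (-3.5)
= 12.54 + (-3.5)
= 9.04

9.04


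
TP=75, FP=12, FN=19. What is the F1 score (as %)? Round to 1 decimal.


Precision = TP / (TP + FP) = 75 / 87 = 0.8621
Recall = TP / (TP + FN) = 75 / 94 = 0.7979
F1 = 2 * P * R / (P + R)
= 2 * 0.8621 * 0.7979 / (0.8621 + 0.7979)
= 1.3756 / 1.6599
= 0.8287
As percentage: 82.9%

82.9


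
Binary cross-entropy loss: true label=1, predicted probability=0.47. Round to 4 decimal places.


For y=1: Loss = -log(p)
= -log(0.47)
= -(-0.755)
= 0.7550

0.7550


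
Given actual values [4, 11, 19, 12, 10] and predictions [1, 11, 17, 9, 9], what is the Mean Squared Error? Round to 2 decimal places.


Differences: [3, 0, 2, 3, 1]
Squared errors: [9, 0, 4, 9, 1]
Sum of squared errors = 23
MSE = 23 / 5 = 4.60

4.60


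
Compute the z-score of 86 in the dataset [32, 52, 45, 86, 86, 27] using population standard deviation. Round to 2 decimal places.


Mean = (32 + 52 + 45 + 86 + 86 + 27) / 6 = 54.6667
Variance = sum((x_i - mean)^2) / n = 557.2222
Std = sqrt(557.2222) = 23.6056
Z = (x - mean) / std
= (86 - 54.6667) / 23.6056
= 31.3333 / 23.6056
= 1.33

1.33


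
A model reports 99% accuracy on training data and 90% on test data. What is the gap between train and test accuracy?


Gap = train_accuracy - test_accuracy
= 99 - 90
= 9%
This moderate gap may indicate mild overfitting.

9


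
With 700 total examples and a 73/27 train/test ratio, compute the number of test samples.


Train samples = 700 * 73% = 511
Test samples = 700 - 511
= 189

189


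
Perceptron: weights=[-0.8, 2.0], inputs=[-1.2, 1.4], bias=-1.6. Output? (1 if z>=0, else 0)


z = w . x + b
= -0.8*-1.2 + 2.0*1.4 + -1.6
= 0.96 + 2.8 + -1.6
= 3.76 + -1.6
= 2.16
Since z = 2.16 >= 0, output = 1

1


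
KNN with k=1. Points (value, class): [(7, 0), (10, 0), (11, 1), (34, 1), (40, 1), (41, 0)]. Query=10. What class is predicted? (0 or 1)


Distances from query 10:
Point 10 (class 0): distance = 0
K=1 nearest neighbors: classes = [0]
Votes for class 1: 0 / 1
Majority vote => class 0

0


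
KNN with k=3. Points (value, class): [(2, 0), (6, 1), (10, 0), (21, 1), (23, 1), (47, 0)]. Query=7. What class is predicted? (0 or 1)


Distances from query 7:
Point 6 (class 1): distance = 1
Point 10 (class 0): distance = 3
Point 2 (class 0): distance = 5
K=3 nearest neighbors: classes = [1, 0, 0]
Votes for class 1: 1 / 3
Majority vote => class 0

0


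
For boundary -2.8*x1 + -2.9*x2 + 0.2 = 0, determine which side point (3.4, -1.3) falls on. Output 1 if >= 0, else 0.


Compute -2.8 * 3.4 + -2.9 * -1.3 + 0.2
= -9.52 + 3.77 + 0.2
= -5.55
Since -5.55 < 0, the point is on the negative side.

0


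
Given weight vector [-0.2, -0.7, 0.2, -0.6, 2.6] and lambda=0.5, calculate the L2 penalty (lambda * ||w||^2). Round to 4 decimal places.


Squaring each weight:
(-0.2)^2 = 0.04
(-0.7)^2 = 0.49
0.2^2 = 0.04
(-0.6)^2 = 0.36
2.6^2 = 6.76
Sum of squares = 7.69
Penalty = 0.5 * 7.69 = 3.8450

3.8450


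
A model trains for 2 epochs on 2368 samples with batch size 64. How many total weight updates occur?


Iterations per epoch = 2368 / 64 = 37
Total updates = iterations_per_epoch * epochs
= 37 * 2
= 74

74


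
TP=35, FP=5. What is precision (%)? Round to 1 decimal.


Precision = TP / (TP + FP) * 100
= 35 / (35 + 5)
= 35 / 40
= 0.875
= 87.5%

87.5


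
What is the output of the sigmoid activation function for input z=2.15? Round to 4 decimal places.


sigmoid(z) = 1 / (1 + exp(-z))
exp(-(2.15)) = exp(-2.15) = 0.1165
1 + 0.1165 = 1.1165
1 / 1.1165 = 0.8957

0.8957


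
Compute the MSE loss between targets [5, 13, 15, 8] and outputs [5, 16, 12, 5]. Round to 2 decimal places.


Differences: [0, -3, 3, 3]
Squared errors: [0, 9, 9, 9]
Sum of squared errors = 27
MSE = 27 / 4 = 6.75

6.75


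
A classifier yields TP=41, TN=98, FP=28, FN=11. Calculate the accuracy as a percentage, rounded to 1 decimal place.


Accuracy = (TP + TN) / (TP + TN + FP + FN) * 100
= (41 + 98) / (41 + 98 + 28 + 11)
= 139 / 178
= 0.7809
= 78.1%

78.1


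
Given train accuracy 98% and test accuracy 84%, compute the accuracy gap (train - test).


Gap = train_accuracy - test_accuracy
= 98 - 84
= 14%
This gap suggests the model is overfitting.

14


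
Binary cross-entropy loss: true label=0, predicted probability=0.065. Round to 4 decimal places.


For y=0: Loss = -log(1-p)
= -log(1 - 0.065)
= -log(0.935)
= -(-0.0672)
= 0.0672

0.0672


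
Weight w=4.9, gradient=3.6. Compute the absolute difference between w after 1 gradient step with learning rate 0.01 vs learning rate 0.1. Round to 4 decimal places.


With lr=0.01: w_new = 4.9 - 0.01 * 3.6 = 4.864
With lr=0.1: w_new = 4.9 - 0.1 * 3.6 = 4.54
Absolute difference = |4.864 - 4.54|
= 0.3240

0.3240


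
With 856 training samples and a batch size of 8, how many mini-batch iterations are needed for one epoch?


Iterations per epoch = dataset_size / batch_size
= 856 / 8
= 107

107


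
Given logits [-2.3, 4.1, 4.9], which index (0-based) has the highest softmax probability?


Softmax is a monotonic transformation, so it preserves the argmax.
We need to find the index of the maximum logit.
Index 0: -2.3
Index 1: 4.1
Index 2: 4.9
Maximum logit = 4.9 at index 2

2


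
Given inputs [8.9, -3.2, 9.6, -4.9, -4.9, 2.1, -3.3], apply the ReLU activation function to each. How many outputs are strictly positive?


ReLU(x) = max(0, x) for each element:
ReLU(8.9) = 8.9
ReLU(-3.2) = 0
ReLU(9.6) = 9.6
ReLU(-4.9) = 0
ReLU(-4.9) = 0
ReLU(2.1) = 2.1
ReLU(-3.3) = 0
Active neurons (>0): 3

3


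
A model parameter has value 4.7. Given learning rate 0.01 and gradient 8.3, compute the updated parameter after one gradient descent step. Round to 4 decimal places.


w_new = w_old - lr * gradient
= 4.7 - 0.01 * 8.3
= 4.7 - (0.083)
= 4.6170

4.6170


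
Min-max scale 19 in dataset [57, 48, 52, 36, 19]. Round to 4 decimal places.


Min = 19, Max = 57
Range = 57 - 19 = 38
Scaled = (x - min) / (max - min)
= (19 - 19) / 38
= 0 / 38
= 0.0000

0.0000


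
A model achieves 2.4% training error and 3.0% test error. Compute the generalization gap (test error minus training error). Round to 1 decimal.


Generalization gap = test_error - train_error
= 3.0 - 2.4
= 0.6%
A small gap suggests good generalization.

0.6


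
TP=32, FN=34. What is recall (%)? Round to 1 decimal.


Recall = TP / (TP + FN) * 100
= 32 / (32 + 34)
= 32 / 66
= 0.4848
= 48.5%

48.5


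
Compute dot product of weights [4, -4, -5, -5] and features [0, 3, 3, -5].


Element-wise products:
4 * 0 = 0
-4 * 3 = -12
-5 * 3 = -15
-5 * -5 = 25
Sum = 0 + -12 + -15 + 25
= -2

-2


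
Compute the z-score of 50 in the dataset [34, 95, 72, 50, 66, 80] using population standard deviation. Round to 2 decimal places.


Mean = (34 + 95 + 72 + 50 + 66 + 80) / 6 = 66.1667
Variance = sum((x_i - mean)^2) / n = 392.1389
Std = sqrt(392.1389) = 19.8025
Z = (x - mean) / std
= (50 - 66.1667) / 19.8025
= -16.1667 / 19.8025
= -0.82

-0.82


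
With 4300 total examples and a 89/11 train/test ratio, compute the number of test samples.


Train samples = 4300 * 89% = 3827
Test samples = 4300 - 3827
= 473

473


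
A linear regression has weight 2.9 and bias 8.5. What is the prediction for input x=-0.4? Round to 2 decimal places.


y = 2.9 * -0.4 + (8.5)
= -1.16 + (8.5)
= 7.34

7.34


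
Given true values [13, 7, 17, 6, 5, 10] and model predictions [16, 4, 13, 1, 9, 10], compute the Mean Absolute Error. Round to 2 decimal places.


Absolute errors: [3, 3, 4, 5, 4, 0]
Sum of absolute errors = 19
MAE = 19 / 6 = 3.17

3.17


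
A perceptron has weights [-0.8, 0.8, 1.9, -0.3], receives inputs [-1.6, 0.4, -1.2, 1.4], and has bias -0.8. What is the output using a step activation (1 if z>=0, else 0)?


z = w . x + b
= -0.8*-1.6 + 0.8*0.4 + 1.9*-1.2 + -0.3*1.4 + -0.8
= 1.28 + 0.32 + -2.28 + -0.42 + -0.8
= -1.1 + -0.8
= -1.9
Since z = -1.9 < 0, output = 0

0


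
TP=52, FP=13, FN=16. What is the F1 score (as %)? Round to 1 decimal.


Precision = TP / (TP + FP) = 52 / 65 = 0.8
Recall = TP / (TP + FN) = 52 / 68 = 0.7647
F1 = 2 * P * R / (P + R)
= 2 * 0.8 * 0.7647 / (0.8 + 0.7647)
= 1.2235 / 1.5647
= 0.782
As percentage: 78.2%

78.2


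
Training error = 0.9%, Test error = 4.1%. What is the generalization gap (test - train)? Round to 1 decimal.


Generalization gap = test_error - train_error
= 4.1 - 0.9
= 3.2%
A moderate gap.

3.2


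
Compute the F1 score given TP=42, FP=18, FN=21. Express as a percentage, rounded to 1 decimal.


Precision = TP / (TP + FP) = 42 / 60 = 0.7
Recall = TP / (TP + FN) = 42 / 63 = 0.6667
F1 = 2 * P * R / (P + R)
= 2 * 0.7 * 0.6667 / (0.7 + 0.6667)
= 0.9333 / 1.3667
= 0.6829
As percentage: 68.3%

68.3


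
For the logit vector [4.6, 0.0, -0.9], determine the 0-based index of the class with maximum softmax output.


Softmax is a monotonic transformation, so it preserves the argmax.
We need to find the index of the maximum logit.
Index 0: 4.6
Index 1: 0.0
Index 2: -0.9
Maximum logit = 4.6 at index 0

0


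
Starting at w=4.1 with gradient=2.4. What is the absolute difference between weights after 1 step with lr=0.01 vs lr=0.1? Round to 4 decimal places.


With lr=0.01: w_new = 4.1 - 0.01 * 2.4 = 4.076
With lr=0.1: w_new = 4.1 - 0.1 * 2.4 = 3.86
Absolute difference = |4.076 - 3.86|
= 0.2160

0.2160


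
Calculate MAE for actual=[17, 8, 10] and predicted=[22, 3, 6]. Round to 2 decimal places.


Absolute errors: [5, 5, 4]
Sum of absolute errors = 14
MAE = 14 / 3 = 4.67

4.67


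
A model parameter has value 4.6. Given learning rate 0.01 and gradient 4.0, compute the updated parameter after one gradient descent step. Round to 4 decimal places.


w_new = w_old - lr * gradient
= 4.6 - 0.01 * 4.0
= 4.6 - (0.04)
= 4.5600

4.5600


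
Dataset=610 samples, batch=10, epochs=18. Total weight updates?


Iterations per epoch = 610 / 10 = 61
Total updates = iterations_per_epoch * epochs
= 61 * 18
= 1098

1098


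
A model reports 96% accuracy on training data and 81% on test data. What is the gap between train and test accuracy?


Gap = train_accuracy - test_accuracy
= 96 - 81
= 15%
This gap suggests the model is overfitting.

15


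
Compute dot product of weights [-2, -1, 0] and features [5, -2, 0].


Element-wise products:
-2 * 5 = -10
-1 * -2 = 2
0 * 0 = 0
Sum = -10 + 2 + 0
= -8

-8


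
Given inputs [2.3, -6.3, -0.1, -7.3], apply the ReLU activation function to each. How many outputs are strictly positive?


ReLU(x) = max(0, x) for each element:
ReLU(2.3) = 2.3
ReLU(-6.3) = 0
ReLU(-0.1) = 0
ReLU(-7.3) = 0
Active neurons (>0): 1

1


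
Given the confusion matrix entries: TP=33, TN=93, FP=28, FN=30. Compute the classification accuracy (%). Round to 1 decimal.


Accuracy = (TP + TN) / (TP + TN + FP + FN) * 100
= (33 + 93) / (33 + 93 + 28 + 30)
= 126 / 184
= 0.6848
= 68.5%

68.5


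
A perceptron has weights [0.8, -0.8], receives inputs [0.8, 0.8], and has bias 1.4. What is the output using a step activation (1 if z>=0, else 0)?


z = w . x + b
= 0.8*0.8 + -0.8*0.8 + 1.4
= 0.64 + -0.64 + 1.4
= 0.0 + 1.4
= 1.4
Since z = 1.4 >= 0, output = 1

1


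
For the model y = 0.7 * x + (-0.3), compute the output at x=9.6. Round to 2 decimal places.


y = 0.7 * 9.6 + (-0.3)
= 6.72 + (-0.3)
= 6.42

6.42


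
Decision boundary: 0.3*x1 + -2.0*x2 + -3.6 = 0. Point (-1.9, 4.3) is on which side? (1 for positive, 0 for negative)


Compute 0.3 * -1.9 + -2.0 * 4.3 + -3.6
= -0.57 + -8.6 + -3.6
= -12.77
Since -12.77 < 0, the point is on the negative side.

0


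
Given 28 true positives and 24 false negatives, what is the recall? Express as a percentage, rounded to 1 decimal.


Recall = TP / (TP + FN) * 100
= 28 / (28 + 24)
= 28 / 52
= 0.5385
= 53.8%

53.8


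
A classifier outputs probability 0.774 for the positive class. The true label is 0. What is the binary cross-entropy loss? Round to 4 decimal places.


For y=0: Loss = -log(1-p)
= -log(1 - 0.774)
= -log(0.226)
= -(-1.4872)
= 1.4872

1.4872


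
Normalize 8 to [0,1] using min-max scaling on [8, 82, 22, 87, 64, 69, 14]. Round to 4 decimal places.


Min = 8, Max = 87
Range = 87 - 8 = 79
Scaled = (x - min) / (max - min)
= (8 - 8) / 79
= 0 / 79
= 0.0000

0.0000


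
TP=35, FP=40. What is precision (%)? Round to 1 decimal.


Precision = TP / (TP + FP) * 100
= 35 / (35 + 40)
= 35 / 75
= 0.4667
= 46.7%

46.7


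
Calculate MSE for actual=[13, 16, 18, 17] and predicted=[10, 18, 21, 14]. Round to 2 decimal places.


Differences: [3, -2, -3, 3]
Squared errors: [9, 4, 9, 9]
Sum of squared errors = 31
MSE = 31 / 4 = 7.75

7.75


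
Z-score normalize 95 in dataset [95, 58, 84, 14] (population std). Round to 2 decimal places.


Mean = (95 + 58 + 84 + 14) / 4 = 62.75
Variance = sum((x_i - mean)^2) / n = 972.6875
Std = sqrt(972.6875) = 31.1879
Z = (x - mean) / std
= (95 - 62.75) / 31.1879
= 32.25 / 31.1879
= 1.03

1.03


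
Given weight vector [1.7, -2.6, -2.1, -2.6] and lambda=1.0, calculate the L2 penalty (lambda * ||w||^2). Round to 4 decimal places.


Squaring each weight:
1.7^2 = 2.89
(-2.6)^2 = 6.76
(-2.1)^2 = 4.41
(-2.6)^2 = 6.76
Sum of squares = 20.82
Penalty = 1.0 * 20.82 = 20.8200

20.8200


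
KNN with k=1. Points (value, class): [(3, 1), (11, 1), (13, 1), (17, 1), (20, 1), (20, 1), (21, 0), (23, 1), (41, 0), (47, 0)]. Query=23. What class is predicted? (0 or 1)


Distances from query 23:
Point 23 (class 1): distance = 0
K=1 nearest neighbors: classes = [1]
Votes for class 1: 1 / 1
Majority vote => class 1

1


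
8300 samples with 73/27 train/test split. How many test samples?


Train samples = 8300 * 73% = 6059
Test samples = 8300 - 6059
= 2241

2241


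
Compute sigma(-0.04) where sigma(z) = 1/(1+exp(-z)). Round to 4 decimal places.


sigmoid(z) = 1 / (1 + exp(-z))
exp(-(-0.04)) = exp(0.04) = 1.0408
1 + 1.0408 = 2.0408
1 / 2.0408 = 0.4900

0.4900


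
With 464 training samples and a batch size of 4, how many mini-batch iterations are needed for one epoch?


Iterations per epoch = dataset_size / batch_size
= 464 / 4
= 116

116


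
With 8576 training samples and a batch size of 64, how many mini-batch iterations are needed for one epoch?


Iterations per epoch = dataset_size / batch_size
= 8576 / 64
= 134

134


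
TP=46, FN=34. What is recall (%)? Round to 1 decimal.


Recall = TP / (TP + FN) * 100
= 46 / (46 + 34)
= 46 / 80
= 0.575
= 57.5%

57.5


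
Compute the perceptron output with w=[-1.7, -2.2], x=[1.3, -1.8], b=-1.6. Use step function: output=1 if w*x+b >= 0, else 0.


z = w . x + b
= -1.7*1.3 + -2.2*-1.8 + -1.6
= -2.21 + 3.96 + -1.6
= 1.75 + -1.6
= 0.15
Since z = 0.15 >= 0, output = 1

1


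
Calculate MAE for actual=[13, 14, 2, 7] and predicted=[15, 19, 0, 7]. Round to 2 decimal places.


Absolute errors: [2, 5, 2, 0]
Sum of absolute errors = 9
MAE = 9 / 4 = 2.25

2.25


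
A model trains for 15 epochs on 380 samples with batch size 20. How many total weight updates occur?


Iterations per epoch = 380 / 20 = 19
Total updates = iterations_per_epoch * epochs
= 19 * 15
= 285

285


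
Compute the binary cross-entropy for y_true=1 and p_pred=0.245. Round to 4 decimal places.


For y=1: Loss = -log(p)
= -log(0.245)
= -(-1.4065)
= 1.4065

1.4065


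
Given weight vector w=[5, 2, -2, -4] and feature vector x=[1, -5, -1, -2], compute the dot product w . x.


Element-wise products:
5 * 1 = 5
2 * -5 = -10
-2 * -1 = 2
-4 * -2 = 8
Sum = 5 + -10 + 2 + 8
= 5

5


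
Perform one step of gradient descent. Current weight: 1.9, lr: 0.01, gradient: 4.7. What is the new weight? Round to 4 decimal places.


w_new = w_old - lr * gradient
= 1.9 - 0.01 * 4.7
= 1.9 - (0.047)
= 1.8530

1.8530


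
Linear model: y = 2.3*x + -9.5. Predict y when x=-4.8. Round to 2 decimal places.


y = 2.3 * -4.8 + (-9.5)
= -11.04 + (-9.5)
= -20.54

-20.54


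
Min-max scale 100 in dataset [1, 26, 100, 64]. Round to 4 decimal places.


Min = 1, Max = 100
Range = 100 - 1 = 99
Scaled = (x - min) / (max - min)
= (100 - 1) / 99
= 99 / 99
= 1.0000

1.0000


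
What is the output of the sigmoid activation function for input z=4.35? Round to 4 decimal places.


sigmoid(z) = 1 / (1 + exp(-z))
exp(-(4.35)) = exp(-4.35) = 0.0129
1 + 0.0129 = 1.0129
1 / 1.0129 = 0.9873

0.9873


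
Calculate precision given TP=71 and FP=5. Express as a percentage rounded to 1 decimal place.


Precision = TP / (TP + FP) * 100
= 71 / (71 + 5)
= 71 / 76
= 0.9342
= 93.4%

93.4


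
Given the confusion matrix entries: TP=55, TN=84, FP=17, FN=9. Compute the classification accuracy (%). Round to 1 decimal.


Accuracy = (TP + TN) / (TP + TN + FP + FN) * 100
= (55 + 84) / (55 + 84 + 17 + 9)
= 139 / 165
= 0.8424
= 84.2%

84.2


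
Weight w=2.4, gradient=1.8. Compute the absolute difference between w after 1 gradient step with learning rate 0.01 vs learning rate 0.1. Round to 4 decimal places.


With lr=0.01: w_new = 2.4 - 0.01 * 1.8 = 2.382
With lr=0.1: w_new = 2.4 - 0.1 * 1.8 = 2.22
Absolute difference = |2.382 - 2.22|
= 0.1620

0.1620


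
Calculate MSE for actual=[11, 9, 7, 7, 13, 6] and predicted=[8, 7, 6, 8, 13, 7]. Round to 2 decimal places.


Differences: [3, 2, 1, -1, 0, -1]
Squared errors: [9, 4, 1, 1, 0, 1]
Sum of squared errors = 16
MSE = 16 / 6 = 2.67

2.67


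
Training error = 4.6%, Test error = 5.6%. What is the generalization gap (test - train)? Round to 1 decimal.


Generalization gap = test_error - train_error
= 5.6 - 4.6
= 1.0%
A small gap suggests good generalization.

1.0


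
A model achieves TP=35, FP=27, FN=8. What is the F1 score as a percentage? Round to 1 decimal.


Precision = TP / (TP + FP) = 35 / 62 = 0.5645
Recall = TP / (TP + FN) = 35 / 43 = 0.814
F1 = 2 * P * R / (P + R)
= 2 * 0.5645 * 0.814 / (0.5645 + 0.814)
= 0.919 / 1.3785
= 0.6667
As percentage: 66.7%

66.7


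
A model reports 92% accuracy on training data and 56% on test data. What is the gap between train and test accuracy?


Gap = train_accuracy - test_accuracy
= 92 - 56
= 36%
This large gap strongly indicates overfitting.

36


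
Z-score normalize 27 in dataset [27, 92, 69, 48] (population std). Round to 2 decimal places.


Mean = (27 + 92 + 69 + 48) / 4 = 59.0
Variance = sum((x_i - mean)^2) / n = 583.5
Std = sqrt(583.5) = 24.1557
Z = (x - mean) / std
= (27 - 59.0) / 24.1557
= -32.0 / 24.1557
= -1.32

-1.32


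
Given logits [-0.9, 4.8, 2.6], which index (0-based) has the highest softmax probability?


Softmax is a monotonic transformation, so it preserves the argmax.
We need to find the index of the maximum logit.
Index 0: -0.9
Index 1: 4.8
Index 2: 2.6
Maximum logit = 4.8 at index 1

1


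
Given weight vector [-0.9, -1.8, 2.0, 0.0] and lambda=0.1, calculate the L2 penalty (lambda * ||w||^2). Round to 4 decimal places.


Squaring each weight:
(-0.9)^2 = 0.81
(-1.8)^2 = 3.24
2.0^2 = 4.0
0.0^2 = 0.0
Sum of squares = 8.05
Penalty = 0.1 * 8.05 = 0.8050

0.8050


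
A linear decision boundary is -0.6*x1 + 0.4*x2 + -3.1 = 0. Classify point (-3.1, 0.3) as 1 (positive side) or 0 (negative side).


Compute -0.6 * -3.1 + 0.4 * 0.3 + -3.1
= 1.86 + 0.12 + -3.1
= -1.12
Since -1.12 < 0, the point is on the negative side.

0


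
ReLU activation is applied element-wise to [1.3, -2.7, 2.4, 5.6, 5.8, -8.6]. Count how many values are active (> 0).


ReLU(x) = max(0, x) for each element:
ReLU(1.3) = 1.3
ReLU(-2.7) = 0
ReLU(2.4) = 2.4
ReLU(5.6) = 5.6
ReLU(5.8) = 5.8
ReLU(-8.6) = 0
Active neurons (>0): 4

4


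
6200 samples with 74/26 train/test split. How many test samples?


Train samples = 6200 * 74% = 4588
Test samples = 6200 - 4588
= 1612

1612


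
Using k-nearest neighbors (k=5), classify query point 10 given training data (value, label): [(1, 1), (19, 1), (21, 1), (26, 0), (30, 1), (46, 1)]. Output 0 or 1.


Distances from query 10:
Point 1 (class 1): distance = 9
Point 19 (class 1): distance = 9
Point 21 (class 1): distance = 11
Point 26 (class 0): distance = 16
Point 30 (class 1): distance = 20
K=5 nearest neighbors: classes = [1, 1, 1, 0, 1]
Votes for class 1: 4 / 5
Majority vote => class 1

1


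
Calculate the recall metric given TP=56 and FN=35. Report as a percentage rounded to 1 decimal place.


Recall = TP / (TP + FN) * 100
= 56 / (56 + 35)
= 56 / 91
= 0.6154
= 61.5%

61.5


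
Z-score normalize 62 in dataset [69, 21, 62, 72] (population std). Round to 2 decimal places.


Mean = (69 + 21 + 62 + 72) / 4 = 56.0
Variance = sum((x_i - mean)^2) / n = 421.5
Std = sqrt(421.5) = 20.5305
Z = (x - mean) / std
= (62 - 56.0) / 20.5305
= 6.0 / 20.5305
= 0.29

0.29


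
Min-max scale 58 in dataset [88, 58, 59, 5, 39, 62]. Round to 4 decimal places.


Min = 5, Max = 88
Range = 88 - 5 = 83
Scaled = (x - min) / (max - min)
= (58 - 5) / 83
= 53 / 83
= 0.6386

0.6386


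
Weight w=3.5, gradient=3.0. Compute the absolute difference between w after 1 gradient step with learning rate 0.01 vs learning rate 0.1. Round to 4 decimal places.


With lr=0.01: w_new = 3.5 - 0.01 * 3.0 = 3.47
With lr=0.1: w_new = 3.5 - 0.1 * 3.0 = 3.2
Absolute difference = |3.47 - 3.2|
= 0.2700

0.2700


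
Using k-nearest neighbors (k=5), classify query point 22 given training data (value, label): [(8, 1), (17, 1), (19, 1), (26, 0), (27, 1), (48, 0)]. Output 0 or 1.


Distances from query 22:
Point 19 (class 1): distance = 3
Point 26 (class 0): distance = 4
Point 17 (class 1): distance = 5
Point 27 (class 1): distance = 5
Point 8 (class 1): distance = 14
K=5 nearest neighbors: classes = [1, 0, 1, 1, 1]
Votes for class 1: 4 / 5
Majority vote => class 1

1


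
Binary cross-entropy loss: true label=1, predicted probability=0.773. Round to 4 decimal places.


For y=1: Loss = -log(p)
= -log(0.773)
= -(-0.2575)
= 0.2575

0.2575


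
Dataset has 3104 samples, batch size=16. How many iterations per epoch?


Iterations per epoch = dataset_size / batch_size
= 3104 / 16
= 194

194


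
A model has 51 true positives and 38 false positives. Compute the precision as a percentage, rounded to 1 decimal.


Precision = TP / (TP + FP) * 100
= 51 / (51 + 38)
= 51 / 89
= 0.573
= 57.3%

57.3


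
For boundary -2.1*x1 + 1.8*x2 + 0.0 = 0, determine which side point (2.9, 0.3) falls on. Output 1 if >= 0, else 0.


Compute -2.1 * 2.9 + 1.8 * 0.3 + 0.0
= -6.09 + 0.54 + 0.0
= -5.55
Since -5.55 < 0, the point is on the negative side.

0


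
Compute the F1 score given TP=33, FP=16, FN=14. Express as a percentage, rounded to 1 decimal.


Precision = TP / (TP + FP) = 33 / 49 = 0.6735
Recall = TP / (TP + FN) = 33 / 47 = 0.7021
F1 = 2 * P * R / (P + R)
= 2 * 0.6735 * 0.7021 / (0.6735 + 0.7021)
= 0.9457 / 1.3756
= 0.6875
As percentage: 68.8%

68.8


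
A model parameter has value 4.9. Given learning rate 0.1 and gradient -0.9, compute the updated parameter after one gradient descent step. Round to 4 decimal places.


w_new = w_old - lr * gradient
= 4.9 - 0.1 * -0.9
= 4.9 - (-0.09)
= 4.9900

4.9900


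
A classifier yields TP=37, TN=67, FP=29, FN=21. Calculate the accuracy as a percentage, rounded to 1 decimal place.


Accuracy = (TP + TN) / (TP + TN + FP + FN) * 100
= (37 + 67) / (37 + 67 + 29 + 21)
= 104 / 154
= 0.6753
= 67.5%

67.5


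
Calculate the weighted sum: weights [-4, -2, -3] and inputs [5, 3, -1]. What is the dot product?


Element-wise products:
-4 * 5 = -20
-2 * 3 = -6
-3 * -1 = 3
Sum = -20 + -6 + 3
= -23

-23


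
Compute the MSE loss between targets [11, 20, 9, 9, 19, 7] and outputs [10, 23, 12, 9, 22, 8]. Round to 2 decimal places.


Differences: [1, -3, -3, 0, -3, -1]
Squared errors: [1, 9, 9, 0, 9, 1]
Sum of squared errors = 29
MSE = 29 / 6 = 4.83

4.83


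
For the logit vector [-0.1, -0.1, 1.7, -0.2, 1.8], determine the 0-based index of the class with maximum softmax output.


Softmax is a monotonic transformation, so it preserves the argmax.
We need to find the index of the maximum logit.
Index 0: -0.1
Index 1: -0.1
Index 2: 1.7
Index 3: -0.2
Index 4: 1.8
Maximum logit = 1.8 at index 4

4


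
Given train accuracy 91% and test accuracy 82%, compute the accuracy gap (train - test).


Gap = train_accuracy - test_accuracy
= 91 - 82
= 9%
This moderate gap may indicate mild overfitting.

9


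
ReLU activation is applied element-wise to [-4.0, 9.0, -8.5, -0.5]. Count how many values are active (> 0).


ReLU(x) = max(0, x) for each element:
ReLU(-4.0) = 0
ReLU(9.0) = 9.0
ReLU(-8.5) = 0
ReLU(-0.5) = 0
Active neurons (>0): 1

1


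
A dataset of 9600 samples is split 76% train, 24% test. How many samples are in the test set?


Train samples = 9600 * 76% = 7296
Test samples = 9600 - 7296
= 2304

2304


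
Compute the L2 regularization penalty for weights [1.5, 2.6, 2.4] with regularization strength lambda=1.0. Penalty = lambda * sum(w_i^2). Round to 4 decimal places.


Squaring each weight:
1.5^2 = 2.25
2.6^2 = 6.76
2.4^2 = 5.76
Sum of squares = 14.77
Penalty = 1.0 * 14.77 = 14.7700

14.7700


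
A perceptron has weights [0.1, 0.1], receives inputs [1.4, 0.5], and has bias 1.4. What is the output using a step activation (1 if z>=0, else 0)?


z = w . x + b
= 0.1*1.4 + 0.1*0.5 + 1.4
= 0.14 + 0.05 + 1.4
= 0.19 + 1.4
= 1.59
Since z = 1.59 >= 0, output = 1

1


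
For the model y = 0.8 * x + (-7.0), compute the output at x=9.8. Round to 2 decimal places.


y = 0.8 * 9.8 + (-7.0)
= 7.84 + (-7.0)
= 0.84

0.84


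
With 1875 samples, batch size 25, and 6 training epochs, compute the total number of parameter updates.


Iterations per epoch = 1875 / 25 = 75
Total updates = iterations_per_epoch * epochs
= 75 * 6
= 450

450


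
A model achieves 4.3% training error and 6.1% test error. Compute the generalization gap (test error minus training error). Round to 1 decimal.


Generalization gap = test_error - train_error
= 6.1 - 4.3
= 1.8%
A small gap suggests good generalization.

1.8


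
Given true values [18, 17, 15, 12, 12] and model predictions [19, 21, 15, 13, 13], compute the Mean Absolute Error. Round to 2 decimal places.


Absolute errors: [1, 4, 0, 1, 1]
Sum of absolute errors = 7
MAE = 7 / 5 = 1.40

1.40


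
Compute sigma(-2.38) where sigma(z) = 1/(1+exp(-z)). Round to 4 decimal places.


sigmoid(z) = 1 / (1 + exp(-z))
exp(-(-2.38)) = exp(2.38) = 10.8049
1 + 10.8049 = 11.8049
1 / 11.8049 = 0.0847

0.0847


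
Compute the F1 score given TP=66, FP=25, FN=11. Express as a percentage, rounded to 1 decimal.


Precision = TP / (TP + FP) = 66 / 91 = 0.7253
Recall = TP / (TP + FN) = 66 / 77 = 0.8571
F1 = 2 * P * R / (P + R)
= 2 * 0.7253 * 0.8571 / (0.7253 + 0.8571)
= 1.2433 / 1.5824
= 0.7857
As percentage: 78.6%

78.6


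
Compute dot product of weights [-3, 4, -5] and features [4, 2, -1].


Element-wise products:
-3 * 4 = -12
4 * 2 = 8
-5 * -1 = 5
Sum = -12 + 8 + 5
= 1

1


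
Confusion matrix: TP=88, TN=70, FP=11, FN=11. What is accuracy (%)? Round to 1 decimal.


Accuracy = (TP + TN) / (TP + TN + FP + FN) * 100
= (88 + 70) / (88 + 70 + 11 + 11)
= 158 / 180
= 0.8778
= 87.8%

87.8


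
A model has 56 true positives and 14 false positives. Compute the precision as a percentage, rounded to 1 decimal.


Precision = TP / (TP + FP) * 100
= 56 / (56 + 14)
= 56 / 70
= 0.8
= 80.0%

80.0


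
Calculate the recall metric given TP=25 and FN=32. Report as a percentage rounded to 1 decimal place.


Recall = TP / (TP + FN) * 100
= 25 / (25 + 32)
= 25 / 57
= 0.4386
= 43.9%

43.9


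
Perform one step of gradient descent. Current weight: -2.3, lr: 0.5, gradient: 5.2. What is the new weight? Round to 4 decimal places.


w_new = w_old - lr * gradient
= -2.3 - 0.5 * 5.2
= -2.3 - (2.6)
= -4.9000

-4.9000


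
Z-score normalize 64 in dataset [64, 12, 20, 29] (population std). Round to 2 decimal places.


Mean = (64 + 12 + 20 + 29) / 4 = 31.25
Variance = sum((x_i - mean)^2) / n = 393.6875
Std = sqrt(393.6875) = 19.8416
Z = (x - mean) / std
= (64 - 31.25) / 19.8416
= 32.75 / 19.8416
= 1.65

1.65


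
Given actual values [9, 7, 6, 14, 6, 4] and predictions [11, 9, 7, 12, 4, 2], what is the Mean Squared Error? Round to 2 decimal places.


Differences: [-2, -2, -1, 2, 2, 2]
Squared errors: [4, 4, 1, 4, 4, 4]
Sum of squared errors = 21
MSE = 21 / 6 = 3.50

3.50


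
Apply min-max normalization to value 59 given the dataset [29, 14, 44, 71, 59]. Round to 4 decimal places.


Min = 14, Max = 71
Range = 71 - 14 = 57
Scaled = (x - min) / (max - min)
= (59 - 14) / 57
= 45 / 57
= 0.7895

0.7895


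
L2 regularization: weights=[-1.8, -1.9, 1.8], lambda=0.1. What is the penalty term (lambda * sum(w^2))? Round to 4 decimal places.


Squaring each weight:
(-1.8)^2 = 3.24
(-1.9)^2 = 3.61
1.8^2 = 3.24
Sum of squares = 10.09
Penalty = 0.1 * 10.09 = 1.0090

1.0090


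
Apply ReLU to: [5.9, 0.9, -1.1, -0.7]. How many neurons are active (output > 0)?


ReLU(x) = max(0, x) for each element:
ReLU(5.9) = 5.9
ReLU(0.9) = 0.9
ReLU(-1.1) = 0
ReLU(-0.7) = 0
Active neurons (>0): 2

2


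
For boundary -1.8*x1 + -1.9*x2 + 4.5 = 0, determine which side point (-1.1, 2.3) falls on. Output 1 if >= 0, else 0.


Compute -1.8 * -1.1 + -1.9 * 2.3 + 4.5
= 1.98 + -4.37 + 4.5
= 2.11
Since 2.11 >= 0, the point is on the positive side.

1


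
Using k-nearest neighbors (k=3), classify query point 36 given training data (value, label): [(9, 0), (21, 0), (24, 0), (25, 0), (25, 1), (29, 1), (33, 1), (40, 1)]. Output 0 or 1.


Distances from query 36:
Point 33 (class 1): distance = 3
Point 40 (class 1): distance = 4
Point 29 (class 1): distance = 7
K=3 nearest neighbors: classes = [1, 1, 1]
Votes for class 1: 3 / 3
Majority vote => class 1

1


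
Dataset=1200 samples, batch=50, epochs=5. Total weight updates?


Iterations per epoch = 1200 / 50 = 24
Total updates = iterations_per_epoch * epochs
= 24 * 5
= 120

120


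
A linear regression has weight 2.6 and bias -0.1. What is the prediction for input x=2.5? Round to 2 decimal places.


y = 2.6 * 2.5 + (-0.1)
= 6.5 + (-0.1)
= 6.40

6.40


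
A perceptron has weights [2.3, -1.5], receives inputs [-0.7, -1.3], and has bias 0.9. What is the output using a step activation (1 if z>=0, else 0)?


z = w . x + b
= 2.3*-0.7 + -1.5*-1.3 + 0.9
= -1.61 + 1.95 + 0.9
= 0.34 + 0.9
= 1.24
Since z = 1.24 >= 0, output = 1

1


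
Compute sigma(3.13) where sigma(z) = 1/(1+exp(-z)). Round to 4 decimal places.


sigmoid(z) = 1 / (1 + exp(-z))
exp(-(3.13)) = exp(-3.13) = 0.0437
1 + 0.0437 = 1.0437
1 / 1.0437 = 0.9581

0.9581


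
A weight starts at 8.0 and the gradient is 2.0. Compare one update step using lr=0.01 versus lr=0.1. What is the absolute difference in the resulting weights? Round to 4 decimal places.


With lr=0.01: w_new = 8.0 - 0.01 * 2.0 = 7.98
With lr=0.1: w_new = 8.0 - 0.1 * 2.0 = 7.8
Absolute difference = |7.98 - 7.8|
= 0.1800

0.1800


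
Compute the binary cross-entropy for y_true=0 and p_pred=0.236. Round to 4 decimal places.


For y=0: Loss = -log(1-p)
= -log(1 - 0.236)
= -log(0.764)
= -(-0.2692)
= 0.2692

0.2692


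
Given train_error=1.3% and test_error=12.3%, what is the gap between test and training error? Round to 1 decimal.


Generalization gap = test_error - train_error
= 12.3 - 1.3
= 11.0%
A large gap suggests overfitting.

11.0


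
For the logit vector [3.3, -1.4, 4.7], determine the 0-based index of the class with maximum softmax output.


Softmax is a monotonic transformation, so it preserves the argmax.
We need to find the index of the maximum logit.
Index 0: 3.3
Index 1: -1.4
Index 2: 4.7
Maximum logit = 4.7 at index 2

2


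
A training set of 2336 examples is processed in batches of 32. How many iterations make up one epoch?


Iterations per epoch = dataset_size / batch_size
= 2336 / 32
= 73

73


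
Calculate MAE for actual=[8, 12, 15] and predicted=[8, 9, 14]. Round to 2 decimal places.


Absolute errors: [0, 3, 1]
Sum of absolute errors = 4
MAE = 4 / 3 = 1.33

1.33


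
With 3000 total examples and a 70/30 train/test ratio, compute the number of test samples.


Train samples = 3000 * 70% = 2100
Test samples = 3000 - 2100
= 900

900


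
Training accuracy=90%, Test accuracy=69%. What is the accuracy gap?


Gap = train_accuracy - test_accuracy
= 90 - 69
= 21%
This large gap strongly indicates overfitting.

21


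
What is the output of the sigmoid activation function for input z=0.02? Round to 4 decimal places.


sigmoid(z) = 1 / (1 + exp(-z))
exp(-(0.02)) = exp(-0.02) = 0.9802
1 + 0.9802 = 1.9802
1 / 1.9802 = 0.5050

0.5050


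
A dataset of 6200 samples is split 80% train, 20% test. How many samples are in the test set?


Train samples = 6200 * 80% = 4960
Test samples = 6200 - 4960
= 1240

1240


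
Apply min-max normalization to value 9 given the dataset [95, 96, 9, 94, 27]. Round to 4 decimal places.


Min = 9, Max = 96
Range = 96 - 9 = 87
Scaled = (x - min) / (max - min)
= (9 - 9) / 87
= 0 / 87
= 0.0000

0.0000


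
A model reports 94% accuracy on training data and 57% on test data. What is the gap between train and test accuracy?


Gap = train_accuracy - test_accuracy
= 94 - 57
= 37%
This large gap strongly indicates overfitting.

37


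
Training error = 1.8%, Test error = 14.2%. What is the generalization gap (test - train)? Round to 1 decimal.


Generalization gap = test_error - train_error
= 14.2 - 1.8
= 12.4%
A large gap suggests overfitting.

12.4


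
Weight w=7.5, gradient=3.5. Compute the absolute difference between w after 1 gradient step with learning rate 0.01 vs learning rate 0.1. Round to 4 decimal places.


With lr=0.01: w_new = 7.5 - 0.01 * 3.5 = 7.465
With lr=0.1: w_new = 7.5 - 0.1 * 3.5 = 7.15
Absolute difference = |7.465 - 7.15|
= 0.3150

0.3150


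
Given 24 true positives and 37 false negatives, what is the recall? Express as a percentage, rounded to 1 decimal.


Recall = TP / (TP + FN) * 100
= 24 / (24 + 37)
= 24 / 61
= 0.3934
= 39.3%

39.3


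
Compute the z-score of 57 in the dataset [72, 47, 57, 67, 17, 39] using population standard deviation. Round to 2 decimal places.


Mean = (72 + 47 + 57 + 67 + 17 + 39) / 6 = 49.8333
Variance = sum((x_i - mean)^2) / n = 340.1389
Std = sqrt(340.1389) = 18.4429
Z = (x - mean) / std
= (57 - 49.8333) / 18.4429
= 7.1667 / 18.4429
= 0.39

0.39


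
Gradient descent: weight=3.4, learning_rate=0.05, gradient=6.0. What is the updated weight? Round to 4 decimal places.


w_new = w_old - lr * gradient
= 3.4 - 0.05 * 6.0
= 3.4 - (0.3)
= 3.1000

3.1000


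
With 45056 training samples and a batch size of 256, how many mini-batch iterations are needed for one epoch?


Iterations per epoch = dataset_size / batch_size
= 45056 / 256
= 176

176


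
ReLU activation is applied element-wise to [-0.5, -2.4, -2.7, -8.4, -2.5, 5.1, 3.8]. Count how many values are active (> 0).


ReLU(x) = max(0, x) for each element:
ReLU(-0.5) = 0
ReLU(-2.4) = 0
ReLU(-2.7) = 0
ReLU(-8.4) = 0
ReLU(-2.5) = 0
ReLU(5.1) = 5.1
ReLU(3.8) = 3.8
Active neurons (>0): 2

2


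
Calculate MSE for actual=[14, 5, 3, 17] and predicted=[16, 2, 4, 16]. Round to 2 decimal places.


Differences: [-2, 3, -1, 1]
Squared errors: [4, 9, 1, 1]
Sum of squared errors = 15
MSE = 15 / 4 = 3.75

3.75


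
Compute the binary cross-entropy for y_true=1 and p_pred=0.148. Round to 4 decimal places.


For y=1: Loss = -log(p)
= -log(0.148)
= -(-1.9105)
= 1.9105

1.9105


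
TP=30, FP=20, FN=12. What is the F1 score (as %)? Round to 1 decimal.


Precision = TP / (TP + FP) = 30 / 50 = 0.6
Recall = TP / (TP + FN) = 30 / 42 = 0.7143
F1 = 2 * P * R / (P + R)
= 2 * 0.6 * 0.7143 / (0.6 + 0.7143)
= 0.8571 / 1.3143
= 0.6522
As percentage: 65.2%

65.2


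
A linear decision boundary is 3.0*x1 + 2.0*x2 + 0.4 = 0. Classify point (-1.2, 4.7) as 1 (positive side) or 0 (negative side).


Compute 3.0 * -1.2 + 2.0 * 4.7 + 0.4
= -3.6 + 9.4 + 0.4
= 6.2
Since 6.2 >= 0, the point is on the positive side.

1


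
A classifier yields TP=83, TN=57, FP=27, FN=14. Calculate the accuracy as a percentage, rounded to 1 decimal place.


Accuracy = (TP + TN) / (TP + TN + FP + FN) * 100
= (83 + 57) / (83 + 57 + 27 + 14)
= 140 / 181
= 0.7735
= 77.3%

77.3


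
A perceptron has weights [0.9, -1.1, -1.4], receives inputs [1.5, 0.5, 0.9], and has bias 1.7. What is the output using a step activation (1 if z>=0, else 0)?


z = w . x + b
= 0.9*1.5 + -1.1*0.5 + -1.4*0.9 + 1.7
= 1.35 + -0.55 + -1.26 + 1.7
= -0.46 + 1.7
= 1.24
Since z = 1.24 >= 0, output = 1

1


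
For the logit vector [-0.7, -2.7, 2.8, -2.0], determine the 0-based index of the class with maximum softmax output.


Softmax is a monotonic transformation, so it preserves the argmax.
We need to find the index of the maximum logit.
Index 0: -0.7
Index 1: -2.7
Index 2: 2.8
Index 3: -2.0
Maximum logit = 2.8 at index 2

2


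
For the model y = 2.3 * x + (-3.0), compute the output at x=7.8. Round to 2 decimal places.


y = 2.3 * 7.8 + (-3.0)
= 17.94 + (-3.0)
= 14.94

14.94


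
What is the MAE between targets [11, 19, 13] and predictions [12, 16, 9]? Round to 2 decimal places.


Absolute errors: [1, 3, 4]
Sum of absolute errors = 8
MAE = 8 / 3 = 2.67

2.67


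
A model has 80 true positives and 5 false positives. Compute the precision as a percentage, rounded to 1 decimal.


Precision = TP / (TP + FP) * 100
= 80 / (80 + 5)
= 80 / 85
= 0.9412
= 94.1%

94.1


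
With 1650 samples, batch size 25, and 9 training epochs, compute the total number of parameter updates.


Iterations per epoch = 1650 / 25 = 66
Total updates = iterations_per_epoch * epochs
= 66 * 9
= 594

594


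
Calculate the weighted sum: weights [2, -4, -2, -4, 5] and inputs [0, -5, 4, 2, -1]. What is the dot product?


Element-wise products:
2 * 0 = 0
-4 * -5 = 20
-2 * 4 = -8
-4 * 2 = -8
5 * -1 = -5
Sum = 0 + 20 + -8 + -8 + -5
= -1

-1
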